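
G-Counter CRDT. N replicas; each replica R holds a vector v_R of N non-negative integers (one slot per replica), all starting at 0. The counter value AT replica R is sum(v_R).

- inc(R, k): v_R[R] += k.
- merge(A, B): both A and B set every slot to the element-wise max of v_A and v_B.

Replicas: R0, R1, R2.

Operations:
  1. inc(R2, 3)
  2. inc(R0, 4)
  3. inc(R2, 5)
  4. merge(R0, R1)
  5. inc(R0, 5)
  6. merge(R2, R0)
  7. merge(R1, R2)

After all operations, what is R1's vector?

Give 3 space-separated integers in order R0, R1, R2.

Op 1: inc R2 by 3 -> R2=(0,0,3) value=3
Op 2: inc R0 by 4 -> R0=(4,0,0) value=4
Op 3: inc R2 by 5 -> R2=(0,0,8) value=8
Op 4: merge R0<->R1 -> R0=(4,0,0) R1=(4,0,0)
Op 5: inc R0 by 5 -> R0=(9,0,0) value=9
Op 6: merge R2<->R0 -> R2=(9,0,8) R0=(9,0,8)
Op 7: merge R1<->R2 -> R1=(9,0,8) R2=(9,0,8)

Answer: 9 0 8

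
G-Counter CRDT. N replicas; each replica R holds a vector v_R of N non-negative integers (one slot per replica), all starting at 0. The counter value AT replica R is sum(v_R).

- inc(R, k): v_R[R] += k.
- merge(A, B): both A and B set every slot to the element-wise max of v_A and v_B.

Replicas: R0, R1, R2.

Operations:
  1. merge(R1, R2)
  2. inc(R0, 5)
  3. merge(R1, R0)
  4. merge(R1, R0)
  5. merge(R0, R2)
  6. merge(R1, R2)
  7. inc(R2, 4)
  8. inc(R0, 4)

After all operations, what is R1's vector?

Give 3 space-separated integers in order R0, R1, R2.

Answer: 5 0 0

Derivation:
Op 1: merge R1<->R2 -> R1=(0,0,0) R2=(0,0,0)
Op 2: inc R0 by 5 -> R0=(5,0,0) value=5
Op 3: merge R1<->R0 -> R1=(5,0,0) R0=(5,0,0)
Op 4: merge R1<->R0 -> R1=(5,0,0) R0=(5,0,0)
Op 5: merge R0<->R2 -> R0=(5,0,0) R2=(5,0,0)
Op 6: merge R1<->R2 -> R1=(5,0,0) R2=(5,0,0)
Op 7: inc R2 by 4 -> R2=(5,0,4) value=9
Op 8: inc R0 by 4 -> R0=(9,0,0) value=9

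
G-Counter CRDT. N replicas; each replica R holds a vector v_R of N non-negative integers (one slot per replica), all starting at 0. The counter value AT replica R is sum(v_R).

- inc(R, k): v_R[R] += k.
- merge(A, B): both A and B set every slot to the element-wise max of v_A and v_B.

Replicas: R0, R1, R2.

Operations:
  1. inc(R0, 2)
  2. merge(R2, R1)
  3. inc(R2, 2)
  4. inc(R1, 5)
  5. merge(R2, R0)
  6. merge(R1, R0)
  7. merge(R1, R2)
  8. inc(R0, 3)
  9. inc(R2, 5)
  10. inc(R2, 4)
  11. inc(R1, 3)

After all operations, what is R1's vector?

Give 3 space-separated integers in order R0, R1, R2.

Op 1: inc R0 by 2 -> R0=(2,0,0) value=2
Op 2: merge R2<->R1 -> R2=(0,0,0) R1=(0,0,0)
Op 3: inc R2 by 2 -> R2=(0,0,2) value=2
Op 4: inc R1 by 5 -> R1=(0,5,0) value=5
Op 5: merge R2<->R0 -> R2=(2,0,2) R0=(2,0,2)
Op 6: merge R1<->R0 -> R1=(2,5,2) R0=(2,5,2)
Op 7: merge R1<->R2 -> R1=(2,5,2) R2=(2,5,2)
Op 8: inc R0 by 3 -> R0=(5,5,2) value=12
Op 9: inc R2 by 5 -> R2=(2,5,7) value=14
Op 10: inc R2 by 4 -> R2=(2,5,11) value=18
Op 11: inc R1 by 3 -> R1=(2,8,2) value=12

Answer: 2 8 2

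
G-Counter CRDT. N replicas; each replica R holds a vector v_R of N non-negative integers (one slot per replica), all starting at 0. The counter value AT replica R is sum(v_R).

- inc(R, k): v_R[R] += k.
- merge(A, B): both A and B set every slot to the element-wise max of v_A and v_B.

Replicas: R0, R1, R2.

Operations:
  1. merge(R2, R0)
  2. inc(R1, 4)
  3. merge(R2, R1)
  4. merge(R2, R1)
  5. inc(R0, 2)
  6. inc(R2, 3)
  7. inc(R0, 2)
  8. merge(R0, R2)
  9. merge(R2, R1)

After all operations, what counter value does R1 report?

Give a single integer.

Op 1: merge R2<->R0 -> R2=(0,0,0) R0=(0,0,0)
Op 2: inc R1 by 4 -> R1=(0,4,0) value=4
Op 3: merge R2<->R1 -> R2=(0,4,0) R1=(0,4,0)
Op 4: merge R2<->R1 -> R2=(0,4,0) R1=(0,4,0)
Op 5: inc R0 by 2 -> R0=(2,0,0) value=2
Op 6: inc R2 by 3 -> R2=(0,4,3) value=7
Op 7: inc R0 by 2 -> R0=(4,0,0) value=4
Op 8: merge R0<->R2 -> R0=(4,4,3) R2=(4,4,3)
Op 9: merge R2<->R1 -> R2=(4,4,3) R1=(4,4,3)

Answer: 11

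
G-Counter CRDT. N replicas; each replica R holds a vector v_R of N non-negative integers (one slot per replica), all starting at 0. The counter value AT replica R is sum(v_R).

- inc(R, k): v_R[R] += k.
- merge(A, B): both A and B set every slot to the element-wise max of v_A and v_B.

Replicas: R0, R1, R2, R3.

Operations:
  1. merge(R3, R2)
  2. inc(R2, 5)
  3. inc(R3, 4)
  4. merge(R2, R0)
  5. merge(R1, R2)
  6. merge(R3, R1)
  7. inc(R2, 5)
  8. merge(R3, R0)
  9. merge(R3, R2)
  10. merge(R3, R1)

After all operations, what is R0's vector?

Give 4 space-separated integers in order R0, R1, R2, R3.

Op 1: merge R3<->R2 -> R3=(0,0,0,0) R2=(0,0,0,0)
Op 2: inc R2 by 5 -> R2=(0,0,5,0) value=5
Op 3: inc R3 by 4 -> R3=(0,0,0,4) value=4
Op 4: merge R2<->R0 -> R2=(0,0,5,0) R0=(0,0,5,0)
Op 5: merge R1<->R2 -> R1=(0,0,5,0) R2=(0,0,5,0)
Op 6: merge R3<->R1 -> R3=(0,0,5,4) R1=(0,0,5,4)
Op 7: inc R2 by 5 -> R2=(0,0,10,0) value=10
Op 8: merge R3<->R0 -> R3=(0,0,5,4) R0=(0,0,5,4)
Op 9: merge R3<->R2 -> R3=(0,0,10,4) R2=(0,0,10,4)
Op 10: merge R3<->R1 -> R3=(0,0,10,4) R1=(0,0,10,4)

Answer: 0 0 5 4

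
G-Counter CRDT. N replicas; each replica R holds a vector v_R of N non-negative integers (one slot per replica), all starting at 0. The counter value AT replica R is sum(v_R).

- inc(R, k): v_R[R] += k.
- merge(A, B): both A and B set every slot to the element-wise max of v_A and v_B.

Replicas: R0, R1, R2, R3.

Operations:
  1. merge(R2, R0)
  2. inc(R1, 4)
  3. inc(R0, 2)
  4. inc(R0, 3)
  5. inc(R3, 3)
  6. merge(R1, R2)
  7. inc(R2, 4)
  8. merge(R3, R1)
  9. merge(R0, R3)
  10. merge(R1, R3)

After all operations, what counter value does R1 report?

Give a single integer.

Answer: 12

Derivation:
Op 1: merge R2<->R0 -> R2=(0,0,0,0) R0=(0,0,0,0)
Op 2: inc R1 by 4 -> R1=(0,4,0,0) value=4
Op 3: inc R0 by 2 -> R0=(2,0,0,0) value=2
Op 4: inc R0 by 3 -> R0=(5,0,0,0) value=5
Op 5: inc R3 by 3 -> R3=(0,0,0,3) value=3
Op 6: merge R1<->R2 -> R1=(0,4,0,0) R2=(0,4,0,0)
Op 7: inc R2 by 4 -> R2=(0,4,4,0) value=8
Op 8: merge R3<->R1 -> R3=(0,4,0,3) R1=(0,4,0,3)
Op 9: merge R0<->R3 -> R0=(5,4,0,3) R3=(5,4,0,3)
Op 10: merge R1<->R3 -> R1=(5,4,0,3) R3=(5,4,0,3)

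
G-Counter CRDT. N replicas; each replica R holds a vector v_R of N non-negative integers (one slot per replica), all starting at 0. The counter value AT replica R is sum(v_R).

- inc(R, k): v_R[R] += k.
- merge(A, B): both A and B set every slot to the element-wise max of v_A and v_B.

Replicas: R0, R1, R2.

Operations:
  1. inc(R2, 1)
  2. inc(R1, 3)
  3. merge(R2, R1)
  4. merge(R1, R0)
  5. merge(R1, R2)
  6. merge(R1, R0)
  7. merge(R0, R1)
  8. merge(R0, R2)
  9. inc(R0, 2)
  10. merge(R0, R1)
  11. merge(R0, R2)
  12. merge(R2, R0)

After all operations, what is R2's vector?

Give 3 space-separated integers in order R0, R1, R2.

Answer: 2 3 1

Derivation:
Op 1: inc R2 by 1 -> R2=(0,0,1) value=1
Op 2: inc R1 by 3 -> R1=(0,3,0) value=3
Op 3: merge R2<->R1 -> R2=(0,3,1) R1=(0,3,1)
Op 4: merge R1<->R0 -> R1=(0,3,1) R0=(0,3,1)
Op 5: merge R1<->R2 -> R1=(0,3,1) R2=(0,3,1)
Op 6: merge R1<->R0 -> R1=(0,3,1) R0=(0,3,1)
Op 7: merge R0<->R1 -> R0=(0,3,1) R1=(0,3,1)
Op 8: merge R0<->R2 -> R0=(0,3,1) R2=(0,3,1)
Op 9: inc R0 by 2 -> R0=(2,3,1) value=6
Op 10: merge R0<->R1 -> R0=(2,3,1) R1=(2,3,1)
Op 11: merge R0<->R2 -> R0=(2,3,1) R2=(2,3,1)
Op 12: merge R2<->R0 -> R2=(2,3,1) R0=(2,3,1)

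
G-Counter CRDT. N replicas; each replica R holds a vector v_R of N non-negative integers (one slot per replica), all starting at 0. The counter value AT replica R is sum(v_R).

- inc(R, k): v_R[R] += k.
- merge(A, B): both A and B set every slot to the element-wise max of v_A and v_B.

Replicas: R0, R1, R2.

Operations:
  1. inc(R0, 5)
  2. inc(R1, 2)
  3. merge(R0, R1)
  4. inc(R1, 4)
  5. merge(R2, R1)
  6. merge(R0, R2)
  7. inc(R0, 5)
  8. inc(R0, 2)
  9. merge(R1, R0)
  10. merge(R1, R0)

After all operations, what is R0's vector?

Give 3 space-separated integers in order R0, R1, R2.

Answer: 12 6 0

Derivation:
Op 1: inc R0 by 5 -> R0=(5,0,0) value=5
Op 2: inc R1 by 2 -> R1=(0,2,0) value=2
Op 3: merge R0<->R1 -> R0=(5,2,0) R1=(5,2,0)
Op 4: inc R1 by 4 -> R1=(5,6,0) value=11
Op 5: merge R2<->R1 -> R2=(5,6,0) R1=(5,6,0)
Op 6: merge R0<->R2 -> R0=(5,6,0) R2=(5,6,0)
Op 7: inc R0 by 5 -> R0=(10,6,0) value=16
Op 8: inc R0 by 2 -> R0=(12,6,0) value=18
Op 9: merge R1<->R0 -> R1=(12,6,0) R0=(12,6,0)
Op 10: merge R1<->R0 -> R1=(12,6,0) R0=(12,6,0)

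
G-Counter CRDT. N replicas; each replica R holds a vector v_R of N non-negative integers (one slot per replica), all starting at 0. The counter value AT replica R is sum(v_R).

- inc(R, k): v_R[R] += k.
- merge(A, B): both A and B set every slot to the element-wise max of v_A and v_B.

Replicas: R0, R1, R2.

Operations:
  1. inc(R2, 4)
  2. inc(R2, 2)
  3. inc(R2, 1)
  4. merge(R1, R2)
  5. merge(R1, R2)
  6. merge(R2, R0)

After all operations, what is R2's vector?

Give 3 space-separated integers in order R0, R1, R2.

Answer: 0 0 7

Derivation:
Op 1: inc R2 by 4 -> R2=(0,0,4) value=4
Op 2: inc R2 by 2 -> R2=(0,0,6) value=6
Op 3: inc R2 by 1 -> R2=(0,0,7) value=7
Op 4: merge R1<->R2 -> R1=(0,0,7) R2=(0,0,7)
Op 5: merge R1<->R2 -> R1=(0,0,7) R2=(0,0,7)
Op 6: merge R2<->R0 -> R2=(0,0,7) R0=(0,0,7)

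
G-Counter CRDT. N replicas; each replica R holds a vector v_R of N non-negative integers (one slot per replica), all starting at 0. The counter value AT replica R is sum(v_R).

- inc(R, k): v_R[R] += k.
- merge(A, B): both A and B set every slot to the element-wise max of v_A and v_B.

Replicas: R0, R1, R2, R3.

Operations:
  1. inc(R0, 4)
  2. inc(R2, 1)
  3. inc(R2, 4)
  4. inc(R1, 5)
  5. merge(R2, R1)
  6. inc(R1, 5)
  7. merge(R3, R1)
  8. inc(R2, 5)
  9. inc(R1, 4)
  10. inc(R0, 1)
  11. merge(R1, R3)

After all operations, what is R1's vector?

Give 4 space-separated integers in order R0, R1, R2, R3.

Op 1: inc R0 by 4 -> R0=(4,0,0,0) value=4
Op 2: inc R2 by 1 -> R2=(0,0,1,0) value=1
Op 3: inc R2 by 4 -> R2=(0,0,5,0) value=5
Op 4: inc R1 by 5 -> R1=(0,5,0,0) value=5
Op 5: merge R2<->R1 -> R2=(0,5,5,0) R1=(0,5,5,0)
Op 6: inc R1 by 5 -> R1=(0,10,5,0) value=15
Op 7: merge R3<->R1 -> R3=(0,10,5,0) R1=(0,10,5,0)
Op 8: inc R2 by 5 -> R2=(0,5,10,0) value=15
Op 9: inc R1 by 4 -> R1=(0,14,5,0) value=19
Op 10: inc R0 by 1 -> R0=(5,0,0,0) value=5
Op 11: merge R1<->R3 -> R1=(0,14,5,0) R3=(0,14,5,0)

Answer: 0 14 5 0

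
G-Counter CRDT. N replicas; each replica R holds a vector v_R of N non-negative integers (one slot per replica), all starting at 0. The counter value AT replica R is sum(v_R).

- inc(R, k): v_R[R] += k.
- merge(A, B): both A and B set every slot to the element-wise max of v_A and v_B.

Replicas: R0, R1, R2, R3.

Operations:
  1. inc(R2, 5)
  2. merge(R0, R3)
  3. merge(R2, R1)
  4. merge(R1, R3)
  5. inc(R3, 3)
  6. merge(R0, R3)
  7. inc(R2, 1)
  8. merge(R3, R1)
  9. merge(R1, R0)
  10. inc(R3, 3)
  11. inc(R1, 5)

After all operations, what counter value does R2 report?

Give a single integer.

Op 1: inc R2 by 5 -> R2=(0,0,5,0) value=5
Op 2: merge R0<->R3 -> R0=(0,0,0,0) R3=(0,0,0,0)
Op 3: merge R2<->R1 -> R2=(0,0,5,0) R1=(0,0,5,0)
Op 4: merge R1<->R3 -> R1=(0,0,5,0) R3=(0,0,5,0)
Op 5: inc R3 by 3 -> R3=(0,0,5,3) value=8
Op 6: merge R0<->R3 -> R0=(0,0,5,3) R3=(0,0,5,3)
Op 7: inc R2 by 1 -> R2=(0,0,6,0) value=6
Op 8: merge R3<->R1 -> R3=(0,0,5,3) R1=(0,0,5,3)
Op 9: merge R1<->R0 -> R1=(0,0,5,3) R0=(0,0,5,3)
Op 10: inc R3 by 3 -> R3=(0,0,5,6) value=11
Op 11: inc R1 by 5 -> R1=(0,5,5,3) value=13

Answer: 6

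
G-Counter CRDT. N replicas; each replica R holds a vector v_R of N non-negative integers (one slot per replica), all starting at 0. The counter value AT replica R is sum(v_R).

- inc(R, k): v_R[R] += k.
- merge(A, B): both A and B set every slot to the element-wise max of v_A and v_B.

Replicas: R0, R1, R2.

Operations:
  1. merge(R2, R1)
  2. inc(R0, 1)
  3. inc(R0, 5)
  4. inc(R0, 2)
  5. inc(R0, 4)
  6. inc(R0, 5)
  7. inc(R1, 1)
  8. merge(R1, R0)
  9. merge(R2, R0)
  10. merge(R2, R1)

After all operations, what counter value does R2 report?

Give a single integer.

Op 1: merge R2<->R1 -> R2=(0,0,0) R1=(0,0,0)
Op 2: inc R0 by 1 -> R0=(1,0,0) value=1
Op 3: inc R0 by 5 -> R0=(6,0,0) value=6
Op 4: inc R0 by 2 -> R0=(8,0,0) value=8
Op 5: inc R0 by 4 -> R0=(12,0,0) value=12
Op 6: inc R0 by 5 -> R0=(17,0,0) value=17
Op 7: inc R1 by 1 -> R1=(0,1,0) value=1
Op 8: merge R1<->R0 -> R1=(17,1,0) R0=(17,1,0)
Op 9: merge R2<->R0 -> R2=(17,1,0) R0=(17,1,0)
Op 10: merge R2<->R1 -> R2=(17,1,0) R1=(17,1,0)

Answer: 18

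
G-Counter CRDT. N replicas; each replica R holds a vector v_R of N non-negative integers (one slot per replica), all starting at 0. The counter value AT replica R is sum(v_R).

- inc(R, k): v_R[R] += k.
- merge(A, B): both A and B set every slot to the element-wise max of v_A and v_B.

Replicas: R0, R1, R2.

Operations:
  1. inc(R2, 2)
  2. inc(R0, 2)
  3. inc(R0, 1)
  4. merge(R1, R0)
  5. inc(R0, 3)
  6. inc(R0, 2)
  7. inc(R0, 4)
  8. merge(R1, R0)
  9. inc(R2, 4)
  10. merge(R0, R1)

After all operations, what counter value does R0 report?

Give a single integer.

Op 1: inc R2 by 2 -> R2=(0,0,2) value=2
Op 2: inc R0 by 2 -> R0=(2,0,0) value=2
Op 3: inc R0 by 1 -> R0=(3,0,0) value=3
Op 4: merge R1<->R0 -> R1=(3,0,0) R0=(3,0,0)
Op 5: inc R0 by 3 -> R0=(6,0,0) value=6
Op 6: inc R0 by 2 -> R0=(8,0,0) value=8
Op 7: inc R0 by 4 -> R0=(12,0,0) value=12
Op 8: merge R1<->R0 -> R1=(12,0,0) R0=(12,0,0)
Op 9: inc R2 by 4 -> R2=(0,0,6) value=6
Op 10: merge R0<->R1 -> R0=(12,0,0) R1=(12,0,0)

Answer: 12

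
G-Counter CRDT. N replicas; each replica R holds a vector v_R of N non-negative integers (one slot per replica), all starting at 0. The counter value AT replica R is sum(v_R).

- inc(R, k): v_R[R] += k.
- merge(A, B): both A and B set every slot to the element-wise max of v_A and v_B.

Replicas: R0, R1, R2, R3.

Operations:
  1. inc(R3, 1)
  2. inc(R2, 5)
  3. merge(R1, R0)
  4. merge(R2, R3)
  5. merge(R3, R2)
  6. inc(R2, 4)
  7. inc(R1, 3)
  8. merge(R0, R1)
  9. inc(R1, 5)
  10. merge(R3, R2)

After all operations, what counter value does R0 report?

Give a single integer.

Answer: 3

Derivation:
Op 1: inc R3 by 1 -> R3=(0,0,0,1) value=1
Op 2: inc R2 by 5 -> R2=(0,0,5,0) value=5
Op 3: merge R1<->R0 -> R1=(0,0,0,0) R0=(0,0,0,0)
Op 4: merge R2<->R3 -> R2=(0,0,5,1) R3=(0,0,5,1)
Op 5: merge R3<->R2 -> R3=(0,0,5,1) R2=(0,0,5,1)
Op 6: inc R2 by 4 -> R2=(0,0,9,1) value=10
Op 7: inc R1 by 3 -> R1=(0,3,0,0) value=3
Op 8: merge R0<->R1 -> R0=(0,3,0,0) R1=(0,3,0,0)
Op 9: inc R1 by 5 -> R1=(0,8,0,0) value=8
Op 10: merge R3<->R2 -> R3=(0,0,9,1) R2=(0,0,9,1)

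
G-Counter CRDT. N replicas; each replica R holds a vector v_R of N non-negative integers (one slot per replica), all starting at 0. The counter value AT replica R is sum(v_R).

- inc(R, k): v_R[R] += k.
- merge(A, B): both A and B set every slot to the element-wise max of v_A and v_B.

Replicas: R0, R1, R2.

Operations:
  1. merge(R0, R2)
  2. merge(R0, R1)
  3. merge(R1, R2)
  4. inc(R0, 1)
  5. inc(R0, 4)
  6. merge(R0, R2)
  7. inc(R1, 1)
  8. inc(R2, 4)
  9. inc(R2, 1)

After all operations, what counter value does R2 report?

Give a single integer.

Answer: 10

Derivation:
Op 1: merge R0<->R2 -> R0=(0,0,0) R2=(0,0,0)
Op 2: merge R0<->R1 -> R0=(0,0,0) R1=(0,0,0)
Op 3: merge R1<->R2 -> R1=(0,0,0) R2=(0,0,0)
Op 4: inc R0 by 1 -> R0=(1,0,0) value=1
Op 5: inc R0 by 4 -> R0=(5,0,0) value=5
Op 6: merge R0<->R2 -> R0=(5,0,0) R2=(5,0,0)
Op 7: inc R1 by 1 -> R1=(0,1,0) value=1
Op 8: inc R2 by 4 -> R2=(5,0,4) value=9
Op 9: inc R2 by 1 -> R2=(5,0,5) value=10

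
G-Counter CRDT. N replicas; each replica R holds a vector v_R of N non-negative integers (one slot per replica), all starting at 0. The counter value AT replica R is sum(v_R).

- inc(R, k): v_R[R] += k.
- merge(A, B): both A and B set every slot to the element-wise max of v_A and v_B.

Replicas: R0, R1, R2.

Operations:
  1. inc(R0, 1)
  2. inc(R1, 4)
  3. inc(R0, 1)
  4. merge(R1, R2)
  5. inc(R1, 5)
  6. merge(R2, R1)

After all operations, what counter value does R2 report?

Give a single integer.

Answer: 9

Derivation:
Op 1: inc R0 by 1 -> R0=(1,0,0) value=1
Op 2: inc R1 by 4 -> R1=(0,4,0) value=4
Op 3: inc R0 by 1 -> R0=(2,0,0) value=2
Op 4: merge R1<->R2 -> R1=(0,4,0) R2=(0,4,0)
Op 5: inc R1 by 5 -> R1=(0,9,0) value=9
Op 6: merge R2<->R1 -> R2=(0,9,0) R1=(0,9,0)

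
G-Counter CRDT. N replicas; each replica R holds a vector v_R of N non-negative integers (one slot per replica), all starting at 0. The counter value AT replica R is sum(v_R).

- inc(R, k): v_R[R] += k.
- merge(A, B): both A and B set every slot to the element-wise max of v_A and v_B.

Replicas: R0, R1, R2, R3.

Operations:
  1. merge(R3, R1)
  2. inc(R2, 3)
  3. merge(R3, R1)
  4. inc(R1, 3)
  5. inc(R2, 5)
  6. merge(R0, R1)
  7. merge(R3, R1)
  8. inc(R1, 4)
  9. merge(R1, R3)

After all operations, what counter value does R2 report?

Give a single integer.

Op 1: merge R3<->R1 -> R3=(0,0,0,0) R1=(0,0,0,0)
Op 2: inc R2 by 3 -> R2=(0,0,3,0) value=3
Op 3: merge R3<->R1 -> R3=(0,0,0,0) R1=(0,0,0,0)
Op 4: inc R1 by 3 -> R1=(0,3,0,0) value=3
Op 5: inc R2 by 5 -> R2=(0,0,8,0) value=8
Op 6: merge R0<->R1 -> R0=(0,3,0,0) R1=(0,3,0,0)
Op 7: merge R3<->R1 -> R3=(0,3,0,0) R1=(0,3,0,0)
Op 8: inc R1 by 4 -> R1=(0,7,0,0) value=7
Op 9: merge R1<->R3 -> R1=(0,7,0,0) R3=(0,7,0,0)

Answer: 8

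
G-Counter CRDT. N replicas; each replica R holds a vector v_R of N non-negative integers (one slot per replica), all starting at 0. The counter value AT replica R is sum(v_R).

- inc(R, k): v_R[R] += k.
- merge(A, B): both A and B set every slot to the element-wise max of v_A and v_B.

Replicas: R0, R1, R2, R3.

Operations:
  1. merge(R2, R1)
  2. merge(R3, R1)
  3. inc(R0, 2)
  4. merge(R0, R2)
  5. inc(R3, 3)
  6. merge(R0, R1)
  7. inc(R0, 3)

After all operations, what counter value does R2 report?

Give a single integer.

Op 1: merge R2<->R1 -> R2=(0,0,0,0) R1=(0,0,0,0)
Op 2: merge R3<->R1 -> R3=(0,0,0,0) R1=(0,0,0,0)
Op 3: inc R0 by 2 -> R0=(2,0,0,0) value=2
Op 4: merge R0<->R2 -> R0=(2,0,0,0) R2=(2,0,0,0)
Op 5: inc R3 by 3 -> R3=(0,0,0,3) value=3
Op 6: merge R0<->R1 -> R0=(2,0,0,0) R1=(2,0,0,0)
Op 7: inc R0 by 3 -> R0=(5,0,0,0) value=5

Answer: 2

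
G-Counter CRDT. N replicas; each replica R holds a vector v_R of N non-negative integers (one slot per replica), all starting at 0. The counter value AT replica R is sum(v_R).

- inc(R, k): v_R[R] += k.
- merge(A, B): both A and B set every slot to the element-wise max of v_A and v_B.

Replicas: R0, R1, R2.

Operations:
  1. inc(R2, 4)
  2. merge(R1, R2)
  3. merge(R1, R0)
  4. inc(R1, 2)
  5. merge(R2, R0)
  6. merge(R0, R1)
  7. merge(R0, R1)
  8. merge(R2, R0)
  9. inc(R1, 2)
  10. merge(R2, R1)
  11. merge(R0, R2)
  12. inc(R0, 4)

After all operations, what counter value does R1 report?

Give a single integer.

Answer: 8

Derivation:
Op 1: inc R2 by 4 -> R2=(0,0,4) value=4
Op 2: merge R1<->R2 -> R1=(0,0,4) R2=(0,0,4)
Op 3: merge R1<->R0 -> R1=(0,0,4) R0=(0,0,4)
Op 4: inc R1 by 2 -> R1=(0,2,4) value=6
Op 5: merge R2<->R0 -> R2=(0,0,4) R0=(0,0,4)
Op 6: merge R0<->R1 -> R0=(0,2,4) R1=(0,2,4)
Op 7: merge R0<->R1 -> R0=(0,2,4) R1=(0,2,4)
Op 8: merge R2<->R0 -> R2=(0,2,4) R0=(0,2,4)
Op 9: inc R1 by 2 -> R1=(0,4,4) value=8
Op 10: merge R2<->R1 -> R2=(0,4,4) R1=(0,4,4)
Op 11: merge R0<->R2 -> R0=(0,4,4) R2=(0,4,4)
Op 12: inc R0 by 4 -> R0=(4,4,4) value=12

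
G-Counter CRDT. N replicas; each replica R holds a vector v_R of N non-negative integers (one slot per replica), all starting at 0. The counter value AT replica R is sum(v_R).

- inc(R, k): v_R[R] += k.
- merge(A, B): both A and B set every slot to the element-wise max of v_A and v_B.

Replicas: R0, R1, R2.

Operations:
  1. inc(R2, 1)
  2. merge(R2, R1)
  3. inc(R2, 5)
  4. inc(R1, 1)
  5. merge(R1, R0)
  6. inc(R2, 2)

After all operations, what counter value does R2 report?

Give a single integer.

Answer: 8

Derivation:
Op 1: inc R2 by 1 -> R2=(0,0,1) value=1
Op 2: merge R2<->R1 -> R2=(0,0,1) R1=(0,0,1)
Op 3: inc R2 by 5 -> R2=(0,0,6) value=6
Op 4: inc R1 by 1 -> R1=(0,1,1) value=2
Op 5: merge R1<->R0 -> R1=(0,1,1) R0=(0,1,1)
Op 6: inc R2 by 2 -> R2=(0,0,8) value=8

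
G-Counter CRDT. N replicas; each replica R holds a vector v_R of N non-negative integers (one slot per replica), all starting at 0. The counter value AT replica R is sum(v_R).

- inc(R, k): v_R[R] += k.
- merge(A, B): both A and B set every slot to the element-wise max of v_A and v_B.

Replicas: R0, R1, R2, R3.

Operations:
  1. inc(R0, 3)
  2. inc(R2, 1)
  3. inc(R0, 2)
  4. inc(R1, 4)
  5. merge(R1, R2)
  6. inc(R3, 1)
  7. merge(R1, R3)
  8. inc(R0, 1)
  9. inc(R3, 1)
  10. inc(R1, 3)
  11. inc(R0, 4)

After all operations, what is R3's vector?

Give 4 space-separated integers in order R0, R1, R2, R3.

Op 1: inc R0 by 3 -> R0=(3,0,0,0) value=3
Op 2: inc R2 by 1 -> R2=(0,0,1,0) value=1
Op 3: inc R0 by 2 -> R0=(5,0,0,0) value=5
Op 4: inc R1 by 4 -> R1=(0,4,0,0) value=4
Op 5: merge R1<->R2 -> R1=(0,4,1,0) R2=(0,4,1,0)
Op 6: inc R3 by 1 -> R3=(0,0,0,1) value=1
Op 7: merge R1<->R3 -> R1=(0,4,1,1) R3=(0,4,1,1)
Op 8: inc R0 by 1 -> R0=(6,0,0,0) value=6
Op 9: inc R3 by 1 -> R3=(0,4,1,2) value=7
Op 10: inc R1 by 3 -> R1=(0,7,1,1) value=9
Op 11: inc R0 by 4 -> R0=(10,0,0,0) value=10

Answer: 0 4 1 2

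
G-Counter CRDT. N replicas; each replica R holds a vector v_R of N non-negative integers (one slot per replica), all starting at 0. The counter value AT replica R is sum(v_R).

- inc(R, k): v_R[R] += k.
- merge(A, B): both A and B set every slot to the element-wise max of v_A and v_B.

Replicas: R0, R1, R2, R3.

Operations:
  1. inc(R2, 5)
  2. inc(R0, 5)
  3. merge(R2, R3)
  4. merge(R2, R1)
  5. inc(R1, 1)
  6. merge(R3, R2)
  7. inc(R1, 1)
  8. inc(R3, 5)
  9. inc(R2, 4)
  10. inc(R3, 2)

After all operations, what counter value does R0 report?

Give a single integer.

Op 1: inc R2 by 5 -> R2=(0,0,5,0) value=5
Op 2: inc R0 by 5 -> R0=(5,0,0,0) value=5
Op 3: merge R2<->R3 -> R2=(0,0,5,0) R3=(0,0,5,0)
Op 4: merge R2<->R1 -> R2=(0,0,5,0) R1=(0,0,5,0)
Op 5: inc R1 by 1 -> R1=(0,1,5,0) value=6
Op 6: merge R3<->R2 -> R3=(0,0,5,0) R2=(0,0,5,0)
Op 7: inc R1 by 1 -> R1=(0,2,5,0) value=7
Op 8: inc R3 by 5 -> R3=(0,0,5,5) value=10
Op 9: inc R2 by 4 -> R2=(0,0,9,0) value=9
Op 10: inc R3 by 2 -> R3=(0,0,5,7) value=12

Answer: 5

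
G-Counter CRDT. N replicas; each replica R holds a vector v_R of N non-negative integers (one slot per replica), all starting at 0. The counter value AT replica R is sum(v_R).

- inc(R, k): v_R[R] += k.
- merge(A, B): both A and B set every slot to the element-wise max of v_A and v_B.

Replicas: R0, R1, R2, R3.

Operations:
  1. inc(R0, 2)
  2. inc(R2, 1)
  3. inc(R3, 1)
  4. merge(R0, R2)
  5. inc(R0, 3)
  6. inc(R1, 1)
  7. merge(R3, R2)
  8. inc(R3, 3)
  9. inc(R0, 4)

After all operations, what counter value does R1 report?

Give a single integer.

Op 1: inc R0 by 2 -> R0=(2,0,0,0) value=2
Op 2: inc R2 by 1 -> R2=(0,0,1,0) value=1
Op 3: inc R3 by 1 -> R3=(0,0,0,1) value=1
Op 4: merge R0<->R2 -> R0=(2,0,1,0) R2=(2,0,1,0)
Op 5: inc R0 by 3 -> R0=(5,0,1,0) value=6
Op 6: inc R1 by 1 -> R1=(0,1,0,0) value=1
Op 7: merge R3<->R2 -> R3=(2,0,1,1) R2=(2,0,1,1)
Op 8: inc R3 by 3 -> R3=(2,0,1,4) value=7
Op 9: inc R0 by 4 -> R0=(9,0,1,0) value=10

Answer: 1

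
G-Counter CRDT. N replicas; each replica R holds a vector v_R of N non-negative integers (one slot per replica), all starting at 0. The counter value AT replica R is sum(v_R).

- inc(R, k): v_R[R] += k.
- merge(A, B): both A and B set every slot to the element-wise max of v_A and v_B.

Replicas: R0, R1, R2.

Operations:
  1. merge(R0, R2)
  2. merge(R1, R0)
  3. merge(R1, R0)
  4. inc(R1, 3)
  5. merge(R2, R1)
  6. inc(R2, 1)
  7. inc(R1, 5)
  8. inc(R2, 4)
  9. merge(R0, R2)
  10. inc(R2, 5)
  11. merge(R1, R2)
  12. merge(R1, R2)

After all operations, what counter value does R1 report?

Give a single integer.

Op 1: merge R0<->R2 -> R0=(0,0,0) R2=(0,0,0)
Op 2: merge R1<->R0 -> R1=(0,0,0) R0=(0,0,0)
Op 3: merge R1<->R0 -> R1=(0,0,0) R0=(0,0,0)
Op 4: inc R1 by 3 -> R1=(0,3,0) value=3
Op 5: merge R2<->R1 -> R2=(0,3,0) R1=(0,3,0)
Op 6: inc R2 by 1 -> R2=(0,3,1) value=4
Op 7: inc R1 by 5 -> R1=(0,8,0) value=8
Op 8: inc R2 by 4 -> R2=(0,3,5) value=8
Op 9: merge R0<->R2 -> R0=(0,3,5) R2=(0,3,5)
Op 10: inc R2 by 5 -> R2=(0,3,10) value=13
Op 11: merge R1<->R2 -> R1=(0,8,10) R2=(0,8,10)
Op 12: merge R1<->R2 -> R1=(0,8,10) R2=(0,8,10)

Answer: 18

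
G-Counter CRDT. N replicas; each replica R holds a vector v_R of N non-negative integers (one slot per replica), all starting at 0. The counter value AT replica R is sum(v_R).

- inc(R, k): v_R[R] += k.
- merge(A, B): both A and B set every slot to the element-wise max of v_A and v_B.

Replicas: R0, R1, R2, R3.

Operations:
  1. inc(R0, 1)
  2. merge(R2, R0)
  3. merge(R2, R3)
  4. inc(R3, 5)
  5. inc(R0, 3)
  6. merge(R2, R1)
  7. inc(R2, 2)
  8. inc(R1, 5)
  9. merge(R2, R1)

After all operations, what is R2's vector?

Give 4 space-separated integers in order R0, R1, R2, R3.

Op 1: inc R0 by 1 -> R0=(1,0,0,0) value=1
Op 2: merge R2<->R0 -> R2=(1,0,0,0) R0=(1,0,0,0)
Op 3: merge R2<->R3 -> R2=(1,0,0,0) R3=(1,0,0,0)
Op 4: inc R3 by 5 -> R3=(1,0,0,5) value=6
Op 5: inc R0 by 3 -> R0=(4,0,0,0) value=4
Op 6: merge R2<->R1 -> R2=(1,0,0,0) R1=(1,0,0,0)
Op 7: inc R2 by 2 -> R2=(1,0,2,0) value=3
Op 8: inc R1 by 5 -> R1=(1,5,0,0) value=6
Op 9: merge R2<->R1 -> R2=(1,5,2,0) R1=(1,5,2,0)

Answer: 1 5 2 0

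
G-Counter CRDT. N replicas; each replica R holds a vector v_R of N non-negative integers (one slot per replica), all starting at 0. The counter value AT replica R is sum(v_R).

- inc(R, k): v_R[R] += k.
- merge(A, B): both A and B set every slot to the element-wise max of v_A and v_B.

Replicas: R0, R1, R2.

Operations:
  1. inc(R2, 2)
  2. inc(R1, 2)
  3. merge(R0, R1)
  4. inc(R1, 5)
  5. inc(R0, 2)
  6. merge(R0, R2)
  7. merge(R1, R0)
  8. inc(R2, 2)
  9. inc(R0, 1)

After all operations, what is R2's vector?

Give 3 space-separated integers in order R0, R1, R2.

Op 1: inc R2 by 2 -> R2=(0,0,2) value=2
Op 2: inc R1 by 2 -> R1=(0,2,0) value=2
Op 3: merge R0<->R1 -> R0=(0,2,0) R1=(0,2,0)
Op 4: inc R1 by 5 -> R1=(0,7,0) value=7
Op 5: inc R0 by 2 -> R0=(2,2,0) value=4
Op 6: merge R0<->R2 -> R0=(2,2,2) R2=(2,2,2)
Op 7: merge R1<->R0 -> R1=(2,7,2) R0=(2,7,2)
Op 8: inc R2 by 2 -> R2=(2,2,4) value=8
Op 9: inc R0 by 1 -> R0=(3,7,2) value=12

Answer: 2 2 4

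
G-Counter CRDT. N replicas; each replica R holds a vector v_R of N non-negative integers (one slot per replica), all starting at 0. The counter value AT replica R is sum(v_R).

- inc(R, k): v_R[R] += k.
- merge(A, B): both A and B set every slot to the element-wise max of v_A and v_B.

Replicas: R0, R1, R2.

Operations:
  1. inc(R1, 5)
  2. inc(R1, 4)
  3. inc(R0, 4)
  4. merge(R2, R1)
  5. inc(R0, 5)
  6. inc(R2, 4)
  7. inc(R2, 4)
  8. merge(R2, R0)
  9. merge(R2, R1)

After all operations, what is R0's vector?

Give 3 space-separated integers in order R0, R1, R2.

Op 1: inc R1 by 5 -> R1=(0,5,0) value=5
Op 2: inc R1 by 4 -> R1=(0,9,0) value=9
Op 3: inc R0 by 4 -> R0=(4,0,0) value=4
Op 4: merge R2<->R1 -> R2=(0,9,0) R1=(0,9,0)
Op 5: inc R0 by 5 -> R0=(9,0,0) value=9
Op 6: inc R2 by 4 -> R2=(0,9,4) value=13
Op 7: inc R2 by 4 -> R2=(0,9,8) value=17
Op 8: merge R2<->R0 -> R2=(9,9,8) R0=(9,9,8)
Op 9: merge R2<->R1 -> R2=(9,9,8) R1=(9,9,8)

Answer: 9 9 8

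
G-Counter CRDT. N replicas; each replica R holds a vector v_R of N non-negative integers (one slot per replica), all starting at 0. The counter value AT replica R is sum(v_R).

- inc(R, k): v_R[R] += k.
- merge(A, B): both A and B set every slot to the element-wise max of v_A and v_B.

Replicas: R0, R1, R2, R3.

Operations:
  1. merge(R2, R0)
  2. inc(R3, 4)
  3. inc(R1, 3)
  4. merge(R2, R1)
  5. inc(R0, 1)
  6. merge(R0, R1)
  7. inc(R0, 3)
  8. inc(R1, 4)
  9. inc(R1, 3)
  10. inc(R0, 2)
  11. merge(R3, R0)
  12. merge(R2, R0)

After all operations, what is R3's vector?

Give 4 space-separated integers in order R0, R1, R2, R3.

Op 1: merge R2<->R0 -> R2=(0,0,0,0) R0=(0,0,0,0)
Op 2: inc R3 by 4 -> R3=(0,0,0,4) value=4
Op 3: inc R1 by 3 -> R1=(0,3,0,0) value=3
Op 4: merge R2<->R1 -> R2=(0,3,0,0) R1=(0,3,0,0)
Op 5: inc R0 by 1 -> R0=(1,0,0,0) value=1
Op 6: merge R0<->R1 -> R0=(1,3,0,0) R1=(1,3,0,0)
Op 7: inc R0 by 3 -> R0=(4,3,0,0) value=7
Op 8: inc R1 by 4 -> R1=(1,7,0,0) value=8
Op 9: inc R1 by 3 -> R1=(1,10,0,0) value=11
Op 10: inc R0 by 2 -> R0=(6,3,0,0) value=9
Op 11: merge R3<->R0 -> R3=(6,3,0,4) R0=(6,3,0,4)
Op 12: merge R2<->R0 -> R2=(6,3,0,4) R0=(6,3,0,4)

Answer: 6 3 0 4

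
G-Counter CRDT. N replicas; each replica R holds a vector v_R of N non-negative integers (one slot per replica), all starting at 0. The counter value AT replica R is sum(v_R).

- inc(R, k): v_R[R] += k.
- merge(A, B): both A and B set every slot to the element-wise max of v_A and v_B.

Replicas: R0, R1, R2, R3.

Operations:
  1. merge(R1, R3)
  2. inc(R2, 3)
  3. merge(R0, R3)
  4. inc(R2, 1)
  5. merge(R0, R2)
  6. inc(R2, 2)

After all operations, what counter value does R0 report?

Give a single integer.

Op 1: merge R1<->R3 -> R1=(0,0,0,0) R3=(0,0,0,0)
Op 2: inc R2 by 3 -> R2=(0,0,3,0) value=3
Op 3: merge R0<->R3 -> R0=(0,0,0,0) R3=(0,0,0,0)
Op 4: inc R2 by 1 -> R2=(0,0,4,0) value=4
Op 5: merge R0<->R2 -> R0=(0,0,4,0) R2=(0,0,4,0)
Op 6: inc R2 by 2 -> R2=(0,0,6,0) value=6

Answer: 4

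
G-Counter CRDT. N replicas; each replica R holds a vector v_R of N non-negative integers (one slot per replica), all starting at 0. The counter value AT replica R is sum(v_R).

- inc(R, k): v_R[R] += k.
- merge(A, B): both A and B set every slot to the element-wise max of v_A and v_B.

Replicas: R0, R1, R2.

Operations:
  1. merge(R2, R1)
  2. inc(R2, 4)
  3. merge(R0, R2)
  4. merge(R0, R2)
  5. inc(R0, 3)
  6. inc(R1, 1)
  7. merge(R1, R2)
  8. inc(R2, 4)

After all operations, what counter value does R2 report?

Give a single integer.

Answer: 9

Derivation:
Op 1: merge R2<->R1 -> R2=(0,0,0) R1=(0,0,0)
Op 2: inc R2 by 4 -> R2=(0,0,4) value=4
Op 3: merge R0<->R2 -> R0=(0,0,4) R2=(0,0,4)
Op 4: merge R0<->R2 -> R0=(0,0,4) R2=(0,0,4)
Op 5: inc R0 by 3 -> R0=(3,0,4) value=7
Op 6: inc R1 by 1 -> R1=(0,1,0) value=1
Op 7: merge R1<->R2 -> R1=(0,1,4) R2=(0,1,4)
Op 8: inc R2 by 4 -> R2=(0,1,8) value=9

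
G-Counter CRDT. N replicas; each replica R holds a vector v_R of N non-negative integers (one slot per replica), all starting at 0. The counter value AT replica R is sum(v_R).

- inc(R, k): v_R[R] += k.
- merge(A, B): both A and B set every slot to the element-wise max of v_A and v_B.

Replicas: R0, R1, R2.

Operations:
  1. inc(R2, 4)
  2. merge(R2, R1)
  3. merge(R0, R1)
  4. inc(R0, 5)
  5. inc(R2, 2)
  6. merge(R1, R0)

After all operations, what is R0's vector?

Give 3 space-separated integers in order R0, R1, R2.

Op 1: inc R2 by 4 -> R2=(0,0,4) value=4
Op 2: merge R2<->R1 -> R2=(0,0,4) R1=(0,0,4)
Op 3: merge R0<->R1 -> R0=(0,0,4) R1=(0,0,4)
Op 4: inc R0 by 5 -> R0=(5,0,4) value=9
Op 5: inc R2 by 2 -> R2=(0,0,6) value=6
Op 6: merge R1<->R0 -> R1=(5,0,4) R0=(5,0,4)

Answer: 5 0 4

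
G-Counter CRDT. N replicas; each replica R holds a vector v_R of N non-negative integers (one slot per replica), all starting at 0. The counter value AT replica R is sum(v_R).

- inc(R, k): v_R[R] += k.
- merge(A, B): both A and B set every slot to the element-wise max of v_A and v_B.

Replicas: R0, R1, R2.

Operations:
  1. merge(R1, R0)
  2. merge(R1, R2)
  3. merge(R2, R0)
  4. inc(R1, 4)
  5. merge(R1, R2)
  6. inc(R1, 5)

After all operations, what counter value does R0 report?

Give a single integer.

Op 1: merge R1<->R0 -> R1=(0,0,0) R0=(0,0,0)
Op 2: merge R1<->R2 -> R1=(0,0,0) R2=(0,0,0)
Op 3: merge R2<->R0 -> R2=(0,0,0) R0=(0,0,0)
Op 4: inc R1 by 4 -> R1=(0,4,0) value=4
Op 5: merge R1<->R2 -> R1=(0,4,0) R2=(0,4,0)
Op 6: inc R1 by 5 -> R1=(0,9,0) value=9

Answer: 0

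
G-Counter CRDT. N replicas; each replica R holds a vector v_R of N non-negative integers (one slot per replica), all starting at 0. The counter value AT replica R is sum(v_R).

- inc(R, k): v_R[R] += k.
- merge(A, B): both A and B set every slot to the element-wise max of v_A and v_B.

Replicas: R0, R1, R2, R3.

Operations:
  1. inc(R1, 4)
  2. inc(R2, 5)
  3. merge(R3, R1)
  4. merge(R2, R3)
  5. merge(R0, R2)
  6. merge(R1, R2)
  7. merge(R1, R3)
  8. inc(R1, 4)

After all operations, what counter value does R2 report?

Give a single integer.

Op 1: inc R1 by 4 -> R1=(0,4,0,0) value=4
Op 2: inc R2 by 5 -> R2=(0,0,5,0) value=5
Op 3: merge R3<->R1 -> R3=(0,4,0,0) R1=(0,4,0,0)
Op 4: merge R2<->R3 -> R2=(0,4,5,0) R3=(0,4,5,0)
Op 5: merge R0<->R2 -> R0=(0,4,5,0) R2=(0,4,5,0)
Op 6: merge R1<->R2 -> R1=(0,4,5,0) R2=(0,4,5,0)
Op 7: merge R1<->R3 -> R1=(0,4,5,0) R3=(0,4,5,0)
Op 8: inc R1 by 4 -> R1=(0,8,5,0) value=13

Answer: 9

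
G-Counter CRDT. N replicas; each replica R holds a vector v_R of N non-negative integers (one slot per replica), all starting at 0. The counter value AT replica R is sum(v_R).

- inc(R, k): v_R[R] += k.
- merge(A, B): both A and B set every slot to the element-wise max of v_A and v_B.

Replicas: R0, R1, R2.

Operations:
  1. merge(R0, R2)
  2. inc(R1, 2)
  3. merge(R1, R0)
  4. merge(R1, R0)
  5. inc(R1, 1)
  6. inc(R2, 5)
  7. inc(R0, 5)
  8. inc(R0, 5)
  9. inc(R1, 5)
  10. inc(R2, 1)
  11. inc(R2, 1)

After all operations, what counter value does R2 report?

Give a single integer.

Op 1: merge R0<->R2 -> R0=(0,0,0) R2=(0,0,0)
Op 2: inc R1 by 2 -> R1=(0,2,0) value=2
Op 3: merge R1<->R0 -> R1=(0,2,0) R0=(0,2,0)
Op 4: merge R1<->R0 -> R1=(0,2,0) R0=(0,2,0)
Op 5: inc R1 by 1 -> R1=(0,3,0) value=3
Op 6: inc R2 by 5 -> R2=(0,0,5) value=5
Op 7: inc R0 by 5 -> R0=(5,2,0) value=7
Op 8: inc R0 by 5 -> R0=(10,2,0) value=12
Op 9: inc R1 by 5 -> R1=(0,8,0) value=8
Op 10: inc R2 by 1 -> R2=(0,0,6) value=6
Op 11: inc R2 by 1 -> R2=(0,0,7) value=7

Answer: 7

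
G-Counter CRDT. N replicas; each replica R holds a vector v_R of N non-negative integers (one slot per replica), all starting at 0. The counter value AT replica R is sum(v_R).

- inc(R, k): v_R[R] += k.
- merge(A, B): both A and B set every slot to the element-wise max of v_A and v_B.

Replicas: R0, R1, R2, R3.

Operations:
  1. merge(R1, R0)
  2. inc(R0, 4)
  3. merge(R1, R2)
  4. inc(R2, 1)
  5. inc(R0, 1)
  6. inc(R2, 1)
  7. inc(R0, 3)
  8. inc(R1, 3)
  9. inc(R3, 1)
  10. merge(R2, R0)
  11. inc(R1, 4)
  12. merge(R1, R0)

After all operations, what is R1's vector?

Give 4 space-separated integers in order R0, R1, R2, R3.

Answer: 8 7 2 0

Derivation:
Op 1: merge R1<->R0 -> R1=(0,0,0,0) R0=(0,0,0,0)
Op 2: inc R0 by 4 -> R0=(4,0,0,0) value=4
Op 3: merge R1<->R2 -> R1=(0,0,0,0) R2=(0,0,0,0)
Op 4: inc R2 by 1 -> R2=(0,0,1,0) value=1
Op 5: inc R0 by 1 -> R0=(5,0,0,0) value=5
Op 6: inc R2 by 1 -> R2=(0,0,2,0) value=2
Op 7: inc R0 by 3 -> R0=(8,0,0,0) value=8
Op 8: inc R1 by 3 -> R1=(0,3,0,0) value=3
Op 9: inc R3 by 1 -> R3=(0,0,0,1) value=1
Op 10: merge R2<->R0 -> R2=(8,0,2,0) R0=(8,0,2,0)
Op 11: inc R1 by 4 -> R1=(0,7,0,0) value=7
Op 12: merge R1<->R0 -> R1=(8,7,2,0) R0=(8,7,2,0)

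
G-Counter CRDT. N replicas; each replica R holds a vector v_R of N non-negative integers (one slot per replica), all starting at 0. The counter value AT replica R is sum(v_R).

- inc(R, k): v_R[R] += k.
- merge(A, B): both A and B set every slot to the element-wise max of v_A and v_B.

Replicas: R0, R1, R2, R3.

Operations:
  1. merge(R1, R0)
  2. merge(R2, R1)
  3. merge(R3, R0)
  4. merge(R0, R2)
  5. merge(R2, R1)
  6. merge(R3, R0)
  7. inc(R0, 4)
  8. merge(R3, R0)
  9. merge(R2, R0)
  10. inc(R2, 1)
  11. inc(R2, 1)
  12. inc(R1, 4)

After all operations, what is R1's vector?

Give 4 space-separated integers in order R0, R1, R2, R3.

Op 1: merge R1<->R0 -> R1=(0,0,0,0) R0=(0,0,0,0)
Op 2: merge R2<->R1 -> R2=(0,0,0,0) R1=(0,0,0,0)
Op 3: merge R3<->R0 -> R3=(0,0,0,0) R0=(0,0,0,0)
Op 4: merge R0<->R2 -> R0=(0,0,0,0) R2=(0,0,0,0)
Op 5: merge R2<->R1 -> R2=(0,0,0,0) R1=(0,0,0,0)
Op 6: merge R3<->R0 -> R3=(0,0,0,0) R0=(0,0,0,0)
Op 7: inc R0 by 4 -> R0=(4,0,0,0) value=4
Op 8: merge R3<->R0 -> R3=(4,0,0,0) R0=(4,0,0,0)
Op 9: merge R2<->R0 -> R2=(4,0,0,0) R0=(4,0,0,0)
Op 10: inc R2 by 1 -> R2=(4,0,1,0) value=5
Op 11: inc R2 by 1 -> R2=(4,0,2,0) value=6
Op 12: inc R1 by 4 -> R1=(0,4,0,0) value=4

Answer: 0 4 0 0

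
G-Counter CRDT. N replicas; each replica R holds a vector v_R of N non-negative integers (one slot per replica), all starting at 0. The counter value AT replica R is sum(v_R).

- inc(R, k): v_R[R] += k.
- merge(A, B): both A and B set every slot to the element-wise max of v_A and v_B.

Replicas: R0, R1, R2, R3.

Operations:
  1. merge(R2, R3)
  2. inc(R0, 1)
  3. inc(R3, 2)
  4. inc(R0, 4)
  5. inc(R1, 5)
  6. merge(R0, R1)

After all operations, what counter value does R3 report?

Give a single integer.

Answer: 2

Derivation:
Op 1: merge R2<->R3 -> R2=(0,0,0,0) R3=(0,0,0,0)
Op 2: inc R0 by 1 -> R0=(1,0,0,0) value=1
Op 3: inc R3 by 2 -> R3=(0,0,0,2) value=2
Op 4: inc R0 by 4 -> R0=(5,0,0,0) value=5
Op 5: inc R1 by 5 -> R1=(0,5,0,0) value=5
Op 6: merge R0<->R1 -> R0=(5,5,0,0) R1=(5,5,0,0)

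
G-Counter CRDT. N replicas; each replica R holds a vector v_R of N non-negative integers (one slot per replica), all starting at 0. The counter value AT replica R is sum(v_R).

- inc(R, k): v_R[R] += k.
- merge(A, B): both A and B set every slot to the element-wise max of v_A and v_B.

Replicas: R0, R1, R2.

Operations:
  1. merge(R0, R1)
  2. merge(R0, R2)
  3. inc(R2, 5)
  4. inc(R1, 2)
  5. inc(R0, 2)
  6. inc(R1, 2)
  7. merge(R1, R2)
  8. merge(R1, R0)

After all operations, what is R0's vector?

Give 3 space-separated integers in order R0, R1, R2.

Answer: 2 4 5

Derivation:
Op 1: merge R0<->R1 -> R0=(0,0,0) R1=(0,0,0)
Op 2: merge R0<->R2 -> R0=(0,0,0) R2=(0,0,0)
Op 3: inc R2 by 5 -> R2=(0,0,5) value=5
Op 4: inc R1 by 2 -> R1=(0,2,0) value=2
Op 5: inc R0 by 2 -> R0=(2,0,0) value=2
Op 6: inc R1 by 2 -> R1=(0,4,0) value=4
Op 7: merge R1<->R2 -> R1=(0,4,5) R2=(0,4,5)
Op 8: merge R1<->R0 -> R1=(2,4,5) R0=(2,4,5)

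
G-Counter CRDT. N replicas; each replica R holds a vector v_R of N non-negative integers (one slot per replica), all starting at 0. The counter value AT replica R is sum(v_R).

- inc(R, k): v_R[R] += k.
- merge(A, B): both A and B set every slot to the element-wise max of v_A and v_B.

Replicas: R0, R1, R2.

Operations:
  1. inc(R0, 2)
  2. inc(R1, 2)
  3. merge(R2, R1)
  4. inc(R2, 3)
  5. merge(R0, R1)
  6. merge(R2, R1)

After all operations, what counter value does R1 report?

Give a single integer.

Op 1: inc R0 by 2 -> R0=(2,0,0) value=2
Op 2: inc R1 by 2 -> R1=(0,2,0) value=2
Op 3: merge R2<->R1 -> R2=(0,2,0) R1=(0,2,0)
Op 4: inc R2 by 3 -> R2=(0,2,3) value=5
Op 5: merge R0<->R1 -> R0=(2,2,0) R1=(2,2,0)
Op 6: merge R2<->R1 -> R2=(2,2,3) R1=(2,2,3)

Answer: 7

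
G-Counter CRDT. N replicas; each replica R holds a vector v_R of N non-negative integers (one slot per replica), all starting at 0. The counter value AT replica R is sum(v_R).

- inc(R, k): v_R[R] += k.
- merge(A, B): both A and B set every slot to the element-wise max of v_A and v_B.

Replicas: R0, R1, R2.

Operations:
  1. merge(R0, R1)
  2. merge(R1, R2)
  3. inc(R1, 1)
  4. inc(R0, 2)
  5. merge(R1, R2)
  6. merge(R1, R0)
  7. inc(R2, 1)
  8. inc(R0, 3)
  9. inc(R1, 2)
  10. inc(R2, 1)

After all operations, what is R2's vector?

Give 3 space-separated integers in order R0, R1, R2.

Answer: 0 1 2

Derivation:
Op 1: merge R0<->R1 -> R0=(0,0,0) R1=(0,0,0)
Op 2: merge R1<->R2 -> R1=(0,0,0) R2=(0,0,0)
Op 3: inc R1 by 1 -> R1=(0,1,0) value=1
Op 4: inc R0 by 2 -> R0=(2,0,0) value=2
Op 5: merge R1<->R2 -> R1=(0,1,0) R2=(0,1,0)
Op 6: merge R1<->R0 -> R1=(2,1,0) R0=(2,1,0)
Op 7: inc R2 by 1 -> R2=(0,1,1) value=2
Op 8: inc R0 by 3 -> R0=(5,1,0) value=6
Op 9: inc R1 by 2 -> R1=(2,3,0) value=5
Op 10: inc R2 by 1 -> R2=(0,1,2) value=3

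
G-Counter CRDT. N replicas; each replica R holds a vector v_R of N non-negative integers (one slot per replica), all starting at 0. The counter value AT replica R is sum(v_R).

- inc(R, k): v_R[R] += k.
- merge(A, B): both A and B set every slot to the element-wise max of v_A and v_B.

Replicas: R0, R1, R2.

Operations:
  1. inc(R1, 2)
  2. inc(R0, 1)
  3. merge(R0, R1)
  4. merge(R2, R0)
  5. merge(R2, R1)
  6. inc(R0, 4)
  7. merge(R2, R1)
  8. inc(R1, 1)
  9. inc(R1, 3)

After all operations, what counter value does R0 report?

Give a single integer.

Op 1: inc R1 by 2 -> R1=(0,2,0) value=2
Op 2: inc R0 by 1 -> R0=(1,0,0) value=1
Op 3: merge R0<->R1 -> R0=(1,2,0) R1=(1,2,0)
Op 4: merge R2<->R0 -> R2=(1,2,0) R0=(1,2,0)
Op 5: merge R2<->R1 -> R2=(1,2,0) R1=(1,2,0)
Op 6: inc R0 by 4 -> R0=(5,2,0) value=7
Op 7: merge R2<->R1 -> R2=(1,2,0) R1=(1,2,0)
Op 8: inc R1 by 1 -> R1=(1,3,0) value=4
Op 9: inc R1 by 3 -> R1=(1,6,0) value=7

Answer: 7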